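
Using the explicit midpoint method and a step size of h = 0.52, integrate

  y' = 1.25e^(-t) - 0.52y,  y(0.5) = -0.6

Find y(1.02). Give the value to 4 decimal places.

-0.2090

Midpoint: k1 = f(t_n, y_n); k2 = f(t_n + h/2, y_n + (h/2)·k1); y_{n+1} = y_n + h·k2.
t=0.500000, y=-0.600000:
  k1 = f(0.500000, -0.600000) = 1.070163
  k2 = f(0.760000, -0.321758) = 0.751897
  y ← -0.600000 + 0.52·0.751897 = -0.209014
y(1.02) ≈ -0.2090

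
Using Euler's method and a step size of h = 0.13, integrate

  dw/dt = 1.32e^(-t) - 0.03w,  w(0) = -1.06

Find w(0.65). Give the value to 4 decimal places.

Euler: w_{n+1} = w_n + h·f(t_n, w_n).
t=0.000000, w=-1.060000: f=1.351800 → w ← -1.060000 + 0.13·1.351800 = -0.884266
t=0.130000, w=-0.884266: f=1.185614 → w ← -0.884266 + 0.13·1.185614 = -0.730136
t=0.260000, w=-0.730136: f=1.039692 → w ← -0.730136 + 0.13·1.039692 = -0.594976
t=0.390000, w=-0.594976: f=0.911564 → w ← -0.594976 + 0.13·0.911564 = -0.476473
t=0.520000, w=-0.476473: f=0.799061 → w ← -0.476473 + 0.13·0.799061 = -0.372595
w(0.65) ≈ -0.3726

-0.3726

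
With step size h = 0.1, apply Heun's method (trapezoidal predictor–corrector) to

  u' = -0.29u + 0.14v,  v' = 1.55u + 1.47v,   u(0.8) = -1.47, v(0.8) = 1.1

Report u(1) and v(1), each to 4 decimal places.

-1.3591, 0.9657

Heun on (u,v): k1 = f(t_n, state_n); k2 = f(t_n + h, state_n + h·k1); state_{n+1} = state_n + (h/2)·(k1 + k2).
0.800000: (-1.470000, 1.100000)
  k1 = (0.580300, -0.661500)
  predictor → (-1.411970, 1.033850)
  k2 = (0.554210, -0.668794)
  → (-1.413274, 1.033485)
0.900000: (-1.413274, 1.033485)
  k1 = (0.554538, -0.671352)
  predictor → (-1.357821, 0.966350)
  k2 = (0.529057, -0.684087)
  → (-1.359095, 0.965713)
(u(1), v(1)) ≈ (-1.3591, 0.9657)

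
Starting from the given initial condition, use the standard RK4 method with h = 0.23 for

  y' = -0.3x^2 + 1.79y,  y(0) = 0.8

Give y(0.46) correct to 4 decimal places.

1.8102

RK4: k1 = f(x_n, y_n); k2 = f(x_n + h/2, y_n + (h/2)·k1); k3 = f(x_n + h/2, y_n + (h/2)·k2); k4 = f(x_n + h, y_n + h·k3); y_{n+1} = y_n + (h/6)·(k1 + 2k2 + 2k3 + k4).
x=0.000000, y=0.800000:
  k1 = f(0.000000, 0.800000) = 1.432000
  k2 = f(0.115000, 0.964680) = 1.722810
  k3 = f(0.115000, 0.998123) = 1.782673
  k4 = f(0.230000, 1.210015) = 2.150056
  y ← 0.800000 + (0.23/6)·(k1 + 2k2 + 2k3 + k4) = 1.206066
x=0.230000, y=1.206066:
  k1 = f(0.230000, 1.206066) = 2.142988
  k2 = f(0.345000, 1.452509) = 2.564284
  k3 = f(0.345000, 1.500959) = 2.651008
  k4 = f(0.460000, 1.815798) = 3.186798
  y ← 1.206066 + (0.23/6)·(k1 + 2k2 + 2k3 + k4) = 1.810213
y(0.46) ≈ 1.8102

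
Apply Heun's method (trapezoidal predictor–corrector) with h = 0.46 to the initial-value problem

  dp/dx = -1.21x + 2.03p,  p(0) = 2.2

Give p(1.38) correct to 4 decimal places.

26.4872

Heun: k1 = f(x_n, p_n); k2 = f(x_n + h, p_n + h·k1); p_{n+1} = p_n + (h/2)·(k1 + k2).
x=0.000000, p=2.200000:
  k1 = f(0.000000, 2.200000) = 4.466000
  k2 = f(0.460000, 4.254360) = 8.079751
  p ← 2.200000 + (0.46/2)·(4.466000 + 8.079751) = 5.085523
x=0.460000, p=5.085523:
  k1 = f(0.460000, 5.085523) = 9.767011
  k2 = f(0.920000, 9.578348) = 18.330846
  p ← 5.085523 + (0.46/2)·(9.767011 + 18.330846) = 11.548030
x=0.920000, p=11.548030:
  k1 = f(0.920000, 11.548030) = 22.329300
  k2 = f(1.380000, 21.819508) = 42.623801
  p ← 11.548030 + (0.46/2)·(22.329300 + 42.623801) = 26.487243
p(1.38) ≈ 26.4872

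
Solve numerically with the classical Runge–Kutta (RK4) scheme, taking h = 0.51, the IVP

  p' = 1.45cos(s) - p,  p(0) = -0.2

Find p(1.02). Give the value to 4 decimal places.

RK4: k1 = f(s_n, p_n); k2 = f(s_n + h/2, p_n + (h/2)·k1); k3 = f(s_n + h/2, p_n + (h/2)·k2); k4 = f(s_n + h, p_n + h·k3); p_{n+1} = p_n + (h/6)·(k1 + 2k2 + 2k3 + k4).
s=0.000000, p=-0.200000:
  k1 = f(0.000000, -0.200000) = 1.650000
  k2 = f(0.255000, 0.220750) = 1.182362
  k3 = f(0.255000, 0.101502) = 1.301610
  k4 = f(0.510000, 0.463821) = 0.801659
  p ← -0.200000 + (0.51/6)·(k1 + 2k2 + 2k3 + k4) = 0.430666
s=0.510000, p=0.430666:
  k1 = f(0.510000, 0.430666) = 0.834813
  k2 = f(0.765000, 0.643544) = 0.402461
  k3 = f(0.765000, 0.533294) = 0.512711
  k4 = f(1.020000, 0.692149) = 0.066732
  p ← 0.430666 + (0.51/6)·(k1 + 2k2 + 2k3 + k4) = 0.662877
p(1.02) ≈ 0.6629

0.6629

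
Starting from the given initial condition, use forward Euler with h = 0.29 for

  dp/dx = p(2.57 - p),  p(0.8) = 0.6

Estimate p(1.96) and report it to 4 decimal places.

2.2453

Euler: p_{n+1} = p_n + h·f(x_n, p_n).
x=0.800000, p=0.600000: f=1.182000 → p ← 0.600000 + 0.29·1.182000 = 0.942780
x=1.090000, p=0.942780: f=1.534110 → p ← 0.942780 + 0.29·1.534110 = 1.387672
x=1.380000, p=1.387672: f=1.640683 → p ← 1.387672 + 0.29·1.640683 = 1.863470
x=1.670000, p=1.863470: f=1.316597 → p ← 1.863470 + 0.29·1.316597 = 2.245283
p(1.96) ≈ 2.2453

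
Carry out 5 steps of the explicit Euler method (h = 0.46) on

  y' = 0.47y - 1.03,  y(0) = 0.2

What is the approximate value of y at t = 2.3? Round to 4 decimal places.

Euler: y_{n+1} = y_n + h·f(t_n, y_n).
t=0.000000, y=0.200000: f=-0.936000 → y ← 0.200000 + 0.46·(-0.936000) = -0.230560
t=0.460000, y=-0.230560: f=-1.138363 → y ← -0.230560 + 0.46·(-1.138363) = -0.754207
t=0.920000, y=-0.754207: f=-1.384477 → y ← -0.754207 + 0.46·(-1.384477) = -1.391067
t=1.380000, y=-1.391067: f=-1.683801 → y ← -1.391067 + 0.46·(-1.683801) = -2.165615
t=1.840000, y=-2.165615: f=-2.047839 → y ← -2.165615 + 0.46·(-2.047839) = -3.107621
y(2.3) ≈ -3.1076

-3.1076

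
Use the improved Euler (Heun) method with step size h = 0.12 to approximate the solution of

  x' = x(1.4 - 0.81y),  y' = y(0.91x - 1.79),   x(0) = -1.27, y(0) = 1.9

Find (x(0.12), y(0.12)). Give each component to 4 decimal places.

Heun on (x,y): k1 = f(t_n, state_n); k2 = f(t_n + h, state_n + h·k1); state_{n+1} = state_n + (h/2)·(k1 + k2).
0.000000: (-1.270000, 1.900000)
  k1 = (0.176530, -5.596830)
  predictor → (-1.248816, 1.228380)
  k2 = (-0.505785, -3.594761)
  → (-1.289755, 1.348505)
(x(0.12), y(0.12)) ≈ (-1.2898, 1.3485)

-1.2898, 1.3485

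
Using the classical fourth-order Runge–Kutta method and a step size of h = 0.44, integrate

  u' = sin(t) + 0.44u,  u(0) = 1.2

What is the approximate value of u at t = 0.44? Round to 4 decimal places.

1.5581

RK4: k1 = f(t_n, u_n); k2 = f(t_n + h/2, u_n + (h/2)·k1); k3 = f(t_n + h/2, u_n + (h/2)·k2); k4 = f(t_n + h, u_n + h·k3); u_{n+1} = u_n + (h/6)·(k1 + 2k2 + 2k3 + k4).
t=0.000000, u=1.200000:
  k1 = f(0.000000, 1.200000) = 0.528000
  k2 = f(0.220000, 1.316160) = 0.797340
  k3 = f(0.220000, 1.375415) = 0.823412
  k4 = f(0.440000, 1.562301) = 1.113352
  u ← 1.200000 + (0.44/6)·(k1 + 2k2 + 2k3 + k4) = 1.558076
u(0.44) ≈ 1.5581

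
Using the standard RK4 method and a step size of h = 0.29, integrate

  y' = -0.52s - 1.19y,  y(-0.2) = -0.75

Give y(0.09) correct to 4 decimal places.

-0.5252

RK4: k1 = f(s_n, y_n); k2 = f(s_n + h/2, y_n + (h/2)·k1); k3 = f(s_n + h/2, y_n + (h/2)·k2); k4 = f(s_n + h, y_n + h·k3); y_{n+1} = y_n + (h/6)·(k1 + 2k2 + 2k3 + k4).
s=-0.200000, y=-0.750000:
  k1 = f(-0.200000, -0.750000) = 0.996500
  k2 = f(-0.055000, -0.605508) = 0.749154
  k3 = f(-0.055000, -0.641373) = 0.791833
  k4 = f(0.090000, -0.520368) = 0.572438
  y ← -0.750000 + (0.29/6)·(k1 + 2k2 + 2k3 + k4) = -0.525206
y(0.09) ≈ -0.5252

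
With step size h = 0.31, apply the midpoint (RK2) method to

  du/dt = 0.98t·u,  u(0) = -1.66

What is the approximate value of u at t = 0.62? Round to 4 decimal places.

-1.9953

Midpoint: k1 = f(t_n, u_n); k2 = f(t_n + h/2, u_n + (h/2)·k1); u_{n+1} = u_n + h·k2.
t=0.000000, u=-1.660000:
  k1 = f(0.000000, -1.660000) = 0.000000
  k2 = f(0.155000, -1.660000) = -0.252154
  u ← -1.660000 + 0.31·(-0.252154) = -1.738168
t=0.310000, u=-1.738168:
  k1 = f(0.310000, -1.738168) = -0.528055
  k2 = f(0.465000, -1.820016) = -0.829381
  u ← -1.738168 + 0.31·(-0.829381) = -1.995276
u(0.62) ≈ -1.9953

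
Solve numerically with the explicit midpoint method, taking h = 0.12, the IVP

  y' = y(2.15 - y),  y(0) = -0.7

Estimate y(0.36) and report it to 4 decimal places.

-2.3029

Midpoint: k1 = f(x_n, y_n); k2 = f(x_n + h/2, y_n + (h/2)·k1); y_{n+1} = y_n + h·k2.
x=0.000000, y=-0.700000:
  k1 = f(0.000000, -0.700000) = -1.995000
  k2 = f(0.060000, -0.819700) = -2.434263
  y ← -0.700000 + 0.12·(-2.434263) = -0.992112
x=0.120000, y=-0.992112:
  k1 = f(0.120000, -0.992112) = -3.117325
  k2 = f(0.180000, -1.179151) = -3.925572
  y ← -0.992112 + 0.12·(-3.925572) = -1.463180
x=0.240000, y=-1.463180:
  k1 = f(0.240000, -1.463180) = -5.286734
  k2 = f(0.300000, -1.780384) = -6.997594
  y ← -1.463180 + 0.12·(-6.997594) = -2.302892
y(0.36) ≈ -2.3029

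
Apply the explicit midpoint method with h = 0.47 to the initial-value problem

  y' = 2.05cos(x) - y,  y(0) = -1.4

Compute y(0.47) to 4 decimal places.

Midpoint: k1 = f(x_n, y_n); k2 = f(x_n + h/2, y_n + (h/2)·k1); y_{n+1} = y_n + h·k2.
x=0.000000, y=-1.400000:
  k1 = f(0.000000, -1.400000) = 3.450000
  k2 = f(0.235000, -0.589250) = 2.582904
  y ← -1.400000 + 0.47·2.582904 = -0.186035
y(0.47) ≈ -0.1860

-0.1860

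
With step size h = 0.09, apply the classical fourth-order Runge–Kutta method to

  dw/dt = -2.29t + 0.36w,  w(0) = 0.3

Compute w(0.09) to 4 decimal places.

RK4: k1 = f(t_n, w_n); k2 = f(t_n + h/2, w_n + (h/2)·k1); k3 = f(t_n + h/2, w_n + (h/2)·k2); k4 = f(t_n + h, w_n + h·k3); w_{n+1} = w_n + (h/6)·(k1 + 2k2 + 2k3 + k4).
t=0.000000, w=0.300000:
  k1 = f(0.000000, 0.300000) = 0.108000
  k2 = f(0.045000, 0.304860) = 0.006700
  k3 = f(0.045000, 0.300301) = 0.005059
  k4 = f(0.090000, 0.300455) = -0.097936
  w ← 0.300000 + (0.09/6)·(k1 + 2k2 + 2k3 + k4) = 0.300504
w(0.09) ≈ 0.3005

0.3005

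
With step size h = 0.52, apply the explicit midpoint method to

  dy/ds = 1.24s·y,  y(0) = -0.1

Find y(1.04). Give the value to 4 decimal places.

-0.1853

Midpoint: k1 = f(s_n, y_n); k2 = f(s_n + h/2, y_n + (h/2)·k1); y_{n+1} = y_n + h·k2.
s=0.000000, y=-0.100000:
  k1 = f(0.000000, -0.100000) = 0.000000
  k2 = f(0.260000, -0.100000) = -0.032240
  y ← -0.100000 + 0.52·(-0.032240) = -0.116765
s=0.520000, y=-0.116765:
  k1 = f(0.520000, -0.116765) = -0.075290
  k2 = f(0.780000, -0.136340) = -0.131868
  y ← -0.116765 + 0.52·(-0.131868) = -0.185336
y(1.04) ≈ -0.1853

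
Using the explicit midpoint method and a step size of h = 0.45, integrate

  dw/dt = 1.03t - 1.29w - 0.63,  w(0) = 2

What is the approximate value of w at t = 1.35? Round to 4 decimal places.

0.6023

Midpoint: k1 = f(t_n, w_n); k2 = f(t_n + h/2, w_n + (h/2)·k1); w_{n+1} = w_n + h·k2.
t=0.000000, w=2.000000:
  k1 = f(0.000000, 2.000000) = -3.210000
  k2 = f(0.225000, 1.277750) = -2.046547
  w ← 2.000000 + 0.45·(-2.046547) = 1.079054
t=0.450000, w=1.079054:
  k1 = f(0.450000, 1.079054) = -1.558479
  k2 = f(0.675000, 0.728396) = -0.874381
  w ← 1.079054 + 0.45·(-0.874381) = 0.685582
t=0.900000, w=0.685582:
  k1 = f(0.900000, 0.685582) = -0.587401
  k2 = f(1.125000, 0.553417) = -0.185158
  w ← 0.685582 + 0.45·(-0.185158) = 0.602261
w(1.35) ≈ 0.6023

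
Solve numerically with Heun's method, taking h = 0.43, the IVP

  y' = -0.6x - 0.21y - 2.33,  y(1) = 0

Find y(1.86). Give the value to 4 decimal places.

-2.5144

Heun: k1 = f(x_n, y_n); k2 = f(x_n + h, y_n + h·k1); y_{n+1} = y_n + (h/2)·(k1 + k2).
x=1.000000, y=0.000000:
  k1 = f(1.000000, 0.000000) = -2.930000
  k2 = f(1.430000, -1.259900) = -2.923421
  y ← 0.000000 + (0.43/2)·(-2.930000 + (-2.923421)) = -1.258486
x=1.430000, y=-1.258486:
  k1 = f(1.430000, -1.258486) = -2.923718
  k2 = f(1.860000, -2.515684) = -2.917706
  y ← -1.258486 + (0.43/2)·(-2.923718 + (-2.917706)) = -2.514392
y(1.86) ≈ -2.5144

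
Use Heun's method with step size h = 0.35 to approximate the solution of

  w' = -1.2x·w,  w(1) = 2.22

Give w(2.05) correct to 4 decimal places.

0.4057

Heun: k1 = f(x_n, w_n); k2 = f(x_n + h, w_n + h·k1); w_{n+1} = w_n + (h/2)·(k1 + k2).
x=1.000000, w=2.220000:
  k1 = f(1.000000, 2.220000) = -2.664000
  k2 = f(1.350000, 1.287600) = -2.085912
  w ← 2.220000 + (0.35/2)·(-2.664000 + (-2.085912)) = 1.388765
x=1.350000, w=1.388765:
  k1 = f(1.350000, 1.388765) = -2.249800
  k2 = f(1.700000, 0.601335) = -1.226724
  w ← 1.388765 + (0.35/2)·(-2.249800 + (-1.226724)) = 0.780374
x=1.700000, w=0.780374:
  k1 = f(1.700000, 0.780374) = -1.591962
  k2 = f(2.050000, 0.223187) = -0.549040
  w ← 0.780374 + (0.35/2)·(-1.591962 + (-0.549040)) = 0.405698
w(2.05) ≈ 0.4057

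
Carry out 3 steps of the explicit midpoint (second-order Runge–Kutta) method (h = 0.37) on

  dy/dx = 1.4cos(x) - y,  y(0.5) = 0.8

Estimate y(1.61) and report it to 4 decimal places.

Midpoint: k1 = f(x_n, y_n); k2 = f(x_n + h/2, y_n + (h/2)·k1); y_{n+1} = y_n + h·k2.
x=0.500000, y=0.800000:
  k1 = f(0.500000, 0.800000) = 0.428616
  k2 = f(0.685000, 0.879294) = 0.204893
  y ← 0.800000 + 0.37·0.204893 = 0.875810
x=0.870000, y=0.875810:
  k1 = f(0.870000, 0.875810) = 0.026947
  k2 = f(1.055000, 0.880795) = -0.190277
  y ← 0.875810 + 0.37·(-0.190277) = 0.805408
x=1.240000, y=0.805408:
  k1 = f(1.240000, 0.805408) = -0.350693
  k2 = f(1.425000, 0.740530) = -0.537137
  y ← 0.805408 + 0.37·(-0.537137) = 0.606667
y(1.61) ≈ 0.6067

0.6067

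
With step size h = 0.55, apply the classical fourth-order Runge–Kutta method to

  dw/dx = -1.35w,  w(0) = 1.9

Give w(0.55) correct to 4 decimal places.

RK4: k1 = f(x_n, w_n); k2 = f(x_n + h/2, w_n + (h/2)·k1); k3 = f(x_n + h/2, w_n + (h/2)·k2); k4 = f(x_n + h, w_n + h·k3); w_{n+1} = w_n + (h/6)·(k1 + 2k2 + 2k3 + k4).
x=0.000000, w=1.900000:
  k1 = f(0.000000, 1.900000) = -2.565000
  k2 = f(0.275000, 1.194625) = -1.612744
  k3 = f(0.275000, 1.456495) = -1.966269
  k4 = f(0.550000, 0.818552) = -1.105045
  w ← 1.900000 + (0.55/6)·(k1 + 2k2 + 2k3 + k4) = 0.907427
w(0.55) ≈ 0.9074

0.9074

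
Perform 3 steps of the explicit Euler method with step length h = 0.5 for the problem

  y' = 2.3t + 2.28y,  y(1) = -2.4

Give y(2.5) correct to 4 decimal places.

-12.2628

Euler: y_{n+1} = y_n + h·f(t_n, y_n).
t=1.000000, y=-2.400000: f=-3.172000 → y ← -2.400000 + 0.5·(-3.172000) = -3.986000
t=1.500000, y=-3.986000: f=-5.638080 → y ← -3.986000 + 0.5·(-5.638080) = -6.805040
t=2.000000, y=-6.805040: f=-10.915491 → y ← -6.805040 + 0.5·(-10.915491) = -12.262786
y(2.5) ≈ -12.2628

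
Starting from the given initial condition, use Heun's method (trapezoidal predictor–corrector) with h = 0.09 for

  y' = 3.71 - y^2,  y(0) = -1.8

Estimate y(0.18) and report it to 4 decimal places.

-1.6840

Heun: k1 = f(s_n, y_n); k2 = f(s_n + h, y_n + h·k1); y_{n+1} = y_n + (h/2)·(k1 + k2).
s=0.000000, y=-1.800000:
  k1 = f(0.000000, -1.800000) = 0.470000
  k2 = f(0.090000, -1.757700) = 0.620491
  y ← -1.800000 + (0.09/2)·(0.470000 + 0.620491) = -1.750928
s=0.090000, y=-1.750928:
  k1 = f(0.090000, -1.750928) = 0.644251
  k2 = f(0.180000, -1.692945) = 0.843936
  y ← -1.750928 + (0.09/2)·(0.644251 + 0.843936) = -1.683959
y(0.18) ≈ -1.6840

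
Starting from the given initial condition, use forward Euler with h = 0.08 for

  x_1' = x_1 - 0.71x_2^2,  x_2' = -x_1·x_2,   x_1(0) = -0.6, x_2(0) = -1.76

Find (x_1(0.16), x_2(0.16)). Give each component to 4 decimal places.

-1.0831, -1.9661

Euler on (x_1,x_2): x_1_{n+1} = x_1_n + h·x_1', x_2_{n+1} = x_2_n + h·x_2'.
0.000000: (-0.600000, -1.760000); f=(-2.799296, -1.056000) → (-0.823944, -1.844480)
0.080000: (-0.823944, -1.844480); f=(-3.239439, -1.519748) → (-1.083099, -1.966060)
(x_1(0.16), x_2(0.16)) ≈ (-1.0831, -1.9661)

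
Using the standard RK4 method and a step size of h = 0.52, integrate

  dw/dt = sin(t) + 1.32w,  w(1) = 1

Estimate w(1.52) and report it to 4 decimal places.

RK4: k1 = f(t_n, w_n); k2 = f(t_n + h/2, w_n + (h/2)·k1); k3 = f(t_n + h/2, w_n + (h/2)·k2); k4 = f(t_n + h, w_n + h·k3); w_{n+1} = w_n + (h/6)·(k1 + 2k2 + 2k3 + k4).
t=1.000000, w=1.000000:
  k1 = f(1.000000, 1.000000) = 2.161471
  k2 = f(1.260000, 1.561982) = 3.013907
  k3 = f(1.260000, 1.783616) = 3.306463
  k4 = f(1.520000, 2.719361) = 4.588267
  w ← 1.000000 + (0.52/6)·(k1 + 2k2 + 2k3 + k4) = 2.680508
w(1.52) ≈ 2.6805

2.6805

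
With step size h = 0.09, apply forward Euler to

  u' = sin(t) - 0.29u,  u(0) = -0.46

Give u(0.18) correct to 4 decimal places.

-0.4282

Euler: u_{n+1} = u_n + h·f(t_n, u_n).
t=0.000000, u=-0.460000: f=0.133400 → u ← -0.460000 + 0.09·0.133400 = -0.447994
t=0.090000, u=-0.447994: f=0.219797 → u ← -0.447994 + 0.09·0.219797 = -0.428212
u(0.18) ≈ -0.4282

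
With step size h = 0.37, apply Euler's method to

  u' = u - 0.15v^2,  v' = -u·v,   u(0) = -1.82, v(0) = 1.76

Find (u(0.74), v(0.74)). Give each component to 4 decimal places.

-4.1329, 5.8496

Euler on (u,v): u_{n+1} = u_n + h·u', v_{n+1} = v_n + h·v'.
0.000000: (-1.820000, 1.760000); f=(-2.284640, 3.203200) → (-2.665317, 2.945184)
0.370000: (-2.665317, 2.945184); f=(-3.966433, 7.849848) → (-4.132897, 5.849628)
(u(0.74), v(0.74)) ≈ (-4.1329, 5.8496)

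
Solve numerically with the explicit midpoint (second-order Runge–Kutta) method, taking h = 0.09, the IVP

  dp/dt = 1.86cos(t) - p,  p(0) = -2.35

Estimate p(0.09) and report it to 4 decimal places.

Midpoint: k1 = f(t_n, p_n); k2 = f(t_n + h/2, p_n + (h/2)·k1); p_{n+1} = p_n + h·k2.
t=0.000000, p=-2.350000:
  k1 = f(0.000000, -2.350000) = 4.210000
  k2 = f(0.045000, -2.160550) = 4.018667
  p ← -2.350000 + 0.09·4.018667 = -1.988320
p(0.09) ≈ -1.9883

-1.9883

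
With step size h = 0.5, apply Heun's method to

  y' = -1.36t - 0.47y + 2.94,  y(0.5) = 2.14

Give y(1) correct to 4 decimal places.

Heun: k1 = f(t_n, y_n); k2 = f(t_n + h, y_n + h·k1); y_{n+1} = y_n + (h/2)·(k1 + k2).
t=0.500000, y=2.140000:
  k1 = f(0.500000, 2.140000) = 1.254200
  k2 = f(1.000000, 2.767100) = 0.279463
  y ← 2.140000 + (0.5/2)·(1.254200 + 0.279463) = 2.523416
y(1) ≈ 2.5234

2.5234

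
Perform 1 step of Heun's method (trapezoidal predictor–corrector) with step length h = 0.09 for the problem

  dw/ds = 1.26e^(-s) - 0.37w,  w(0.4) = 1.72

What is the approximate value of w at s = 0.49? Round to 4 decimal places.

Heun: k1 = f(s_n, w_n); k2 = f(s_n + h, w_n + h·k1); w_{n+1} = w_n + (h/2)·(k1 + k2).
s=0.400000, w=1.720000:
  k1 = f(0.400000, 1.720000) = 0.208203
  k2 = f(0.490000, 1.738738) = 0.128576
  w ← 1.720000 + (0.09/2)·(0.208203 + 0.128576) = 1.735155
w(0.49) ≈ 1.7352

1.7352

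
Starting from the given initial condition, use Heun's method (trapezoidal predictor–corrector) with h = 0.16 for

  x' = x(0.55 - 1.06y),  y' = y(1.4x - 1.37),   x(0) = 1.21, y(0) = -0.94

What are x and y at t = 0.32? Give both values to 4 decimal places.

2.0337, -1.2157

Heun on (x,y): k1 = f(t_n, state_n); k2 = f(t_n + h, state_n + h·k1); state_{n+1} = state_n + (h/2)·(k1 + k2).
0.000000: (1.210000, -0.940000)
  k1 = (1.871144, -0.304560)
  predictor → (1.509383, -0.988730)
  k2 = (2.412075, -0.734761)
  → (1.552657, -1.023146)
0.160000: (1.552657, -1.023146)
  k1 = (2.537872, -0.822323)
  predictor → (1.958717, -1.154717)
  k2 = (3.474765, -1.584508)
  → (2.033668, -1.215692)
(x(0.32), y(0.32)) ≈ (2.0337, -1.2157)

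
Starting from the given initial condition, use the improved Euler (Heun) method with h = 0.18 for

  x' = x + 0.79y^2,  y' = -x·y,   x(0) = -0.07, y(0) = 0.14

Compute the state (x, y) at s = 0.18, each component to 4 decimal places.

-0.0807, 0.1419

Heun on (x,y): k1 = f(s_n, state_n); k2 = f(s_n + h, state_n + h·k1); state_{n+1} = state_n + (h/2)·(k1 + k2).
0.000000: (-0.070000, 0.140000)
  k1 = (-0.054516, 0.009800)
  predictor → (-0.079813, 0.141764)
  k2 = (-0.063936, 0.011315)
  → (-0.080661, 0.141900)
(x(0.18), y(0.18)) ≈ (-0.0807, 0.1419)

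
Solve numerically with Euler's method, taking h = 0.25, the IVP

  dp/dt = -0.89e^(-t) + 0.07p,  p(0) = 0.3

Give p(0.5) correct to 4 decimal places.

Euler: p_{n+1} = p_n + h·f(t_n, p_n).
t=0.000000, p=0.300000: f=-0.869000 → p ← 0.300000 + 0.25·(-0.869000) = 0.082750
t=0.250000, p=0.082750: f=-0.687340 → p ← 0.082750 + 0.25·(-0.687340) = -0.089085
p(0.5) ≈ -0.0891

-0.0891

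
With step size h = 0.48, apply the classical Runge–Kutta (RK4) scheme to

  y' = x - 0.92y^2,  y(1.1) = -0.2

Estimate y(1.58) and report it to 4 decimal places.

RK4: k1 = f(x_n, y_n); k2 = f(x_n + h/2, y_n + (h/2)·k1); k3 = f(x_n + h/2, y_n + (h/2)·k2); k4 = f(x_n + h, y_n + h·k3); y_{n+1} = y_n + (h/6)·(k1 + 2k2 + 2k3 + k4).
x=1.100000, y=-0.200000:
  k1 = f(1.100000, -0.200000) = 1.063200
  k2 = f(1.340000, 0.055168) = 1.337200
  k3 = f(1.340000, 0.120928) = 1.326546
  k4 = f(1.580000, 0.436742) = 1.404516
  y ← -0.200000 + (0.48/6)·(k1 + 2k2 + 2k3 + k4) = 0.423617
y(1.58) ≈ 0.4236

0.4236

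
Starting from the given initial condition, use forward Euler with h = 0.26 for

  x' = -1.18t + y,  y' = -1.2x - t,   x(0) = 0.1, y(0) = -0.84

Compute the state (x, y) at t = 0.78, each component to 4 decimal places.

Euler on (x,y): x_{n+1} = x_n + h·x', y_{n+1} = y_n + h·y'.
0.000000: (0.100000, -0.840000); f=(-0.840000, -0.120000) → (-0.118400, -0.871200)
0.260000: (-0.118400, -0.871200); f=(-1.178000, -0.117920) → (-0.424680, -0.901859)
0.520000: (-0.424680, -0.901859); f=(-1.515459, -0.010384) → (-0.818699, -0.904559)
(x(0.78), y(0.78)) ≈ (-0.8187, -0.9046)

-0.8187, -0.9046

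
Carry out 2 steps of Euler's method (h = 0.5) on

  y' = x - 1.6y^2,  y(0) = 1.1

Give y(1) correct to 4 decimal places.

Euler: y_{n+1} = y_n + h·f(x_n, y_n).
x=0.000000, y=1.100000: f=-1.936000 → y ← 1.100000 + 0.5·(-1.936000) = 0.132000
x=0.500000, y=0.132000: f=0.472122 → y ← 0.132000 + 0.5·0.472122 = 0.368061
y(1) ≈ 0.3681

0.3681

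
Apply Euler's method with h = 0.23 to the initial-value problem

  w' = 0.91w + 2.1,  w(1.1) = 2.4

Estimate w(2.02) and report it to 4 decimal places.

7.7603

Euler: w_{n+1} = w_n + h·f(x_n, w_n).
x=1.100000, w=2.400000: f=4.284000 → w ← 2.400000 + 0.23·4.284000 = 3.385320
x=1.330000, w=3.385320: f=5.180641 → w ← 3.385320 + 0.23·5.180641 = 4.576867
x=1.560000, w=4.576867: f=6.264949 → w ← 4.576867 + 0.23·6.264949 = 6.017806
x=1.790000, w=6.017806: f=7.576203 → w ← 6.017806 + 0.23·7.576203 = 7.760333
w(2.02) ≈ 7.7603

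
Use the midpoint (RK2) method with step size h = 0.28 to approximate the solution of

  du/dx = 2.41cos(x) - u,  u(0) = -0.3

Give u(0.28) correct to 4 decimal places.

0.3460

Midpoint: k1 = f(x_n, u_n); k2 = f(x_n + h/2, u_n + (h/2)·k1); u_{n+1} = u_n + h·k2.
x=0.000000, u=-0.300000:
  k1 = f(0.000000, -0.300000) = 2.710000
  k2 = f(0.140000, 0.079400) = 2.307021
  u ← -0.300000 + 0.28·2.307021 = 0.345966
u(0.28) ≈ 0.3460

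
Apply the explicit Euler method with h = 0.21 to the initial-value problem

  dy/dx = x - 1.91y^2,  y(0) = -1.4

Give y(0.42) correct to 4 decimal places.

Euler: y_{n+1} = y_n + h·f(x_n, y_n).
x=0.000000, y=-1.400000: f=-3.743600 → y ← -1.400000 + 0.21·(-3.743600) = -2.186156
x=0.210000, y=-2.186156: f=-8.918421 → y ← -2.186156 + 0.21·(-8.918421) = -4.059024
y(0.42) ≈ -4.0590

-4.0590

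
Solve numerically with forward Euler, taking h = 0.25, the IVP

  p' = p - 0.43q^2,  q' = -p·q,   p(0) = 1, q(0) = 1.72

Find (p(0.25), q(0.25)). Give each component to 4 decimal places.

Euler on (p,q): p_{n+1} = p_n + h·p', q_{n+1} = q_n + h·q'.
0.000000: (1.000000, 1.720000); f=(-0.272112, -1.720000) → (0.931972, 1.290000)
(p(0.25), q(0.25)) ≈ (0.9320, 1.2900)

0.9320, 1.2900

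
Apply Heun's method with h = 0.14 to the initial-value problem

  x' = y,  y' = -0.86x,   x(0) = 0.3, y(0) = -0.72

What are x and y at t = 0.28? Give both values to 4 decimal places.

0.0900, -0.7674

Heun on (x,y): k1 = f(t_n, state_n); k2 = f(t_n + h, state_n + h·k1); state_{n+1} = state_n + (h/2)·(k1 + k2).
0.000000: (0.300000, -0.720000)
  k1 = (-0.720000, -0.258000)
  predictor → (0.199200, -0.756120)
  k2 = (-0.756120, -0.171312)
  → (0.196672, -0.750052)
0.140000: (0.196672, -0.750052)
  k1 = (-0.750052, -0.169138)
  predictor → (0.091664, -0.773731)
  k2 = (-0.773731, -0.078831)
  → (0.090007, -0.767410)
(x(0.28), y(0.28)) ≈ (0.0900, -0.7674)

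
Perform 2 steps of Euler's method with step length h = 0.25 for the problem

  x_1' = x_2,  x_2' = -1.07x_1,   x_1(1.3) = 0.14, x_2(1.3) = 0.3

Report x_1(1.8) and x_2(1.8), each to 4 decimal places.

Euler on (x_1,x_2): x_1_{n+1} = x_1_n + h·x_1', x_2_{n+1} = x_2_n + h·x_2'.
1.300000: (0.140000, 0.300000); f=(0.300000, -0.149800) → (0.215000, 0.262550)
1.550000: (0.215000, 0.262550); f=(0.262550, -0.230050) → (0.280638, 0.205037)
(x_1(1.8), x_2(1.8)) ≈ (0.2806, 0.2050)

0.2806, 0.2050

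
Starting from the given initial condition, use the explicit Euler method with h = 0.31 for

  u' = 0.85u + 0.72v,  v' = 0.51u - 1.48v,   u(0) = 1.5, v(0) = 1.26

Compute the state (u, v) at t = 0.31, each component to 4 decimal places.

Euler on (u,v): u_{n+1} = u_n + h·u', v_{n+1} = v_n + h·v'.
0.000000: (1.500000, 1.260000); f=(2.182200, -1.099800) → (2.176482, 0.919062)
(u(0.31), v(0.31)) ≈ (2.1765, 0.9191)

2.1765, 0.9191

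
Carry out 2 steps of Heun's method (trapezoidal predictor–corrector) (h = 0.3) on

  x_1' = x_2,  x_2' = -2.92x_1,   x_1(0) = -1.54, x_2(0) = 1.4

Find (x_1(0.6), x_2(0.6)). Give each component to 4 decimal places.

-0.0275, 3.0319

Heun on (x_1,x_2): k1 = f(t_n, state_n); k2 = f(t_n + h, state_n + h·k1); state_{n+1} = state_n + (h/2)·(k1 + k2).
0.000000: (-1.540000, 1.400000)
  k1 = (1.400000, 4.496800)
  predictor → (-1.120000, 2.749040)
  k2 = (2.749040, 3.270400)
  → (-0.917644, 2.565080)
0.300000: (-0.917644, 2.565080)
  k1 = (2.565080, 2.679520)
  predictor → (-0.148120, 3.368936)
  k2 = (3.368936, 0.432510)
  → (-0.027542, 3.031885)
(x_1(0.6), x_2(0.6)) ≈ (-0.0275, 3.0319)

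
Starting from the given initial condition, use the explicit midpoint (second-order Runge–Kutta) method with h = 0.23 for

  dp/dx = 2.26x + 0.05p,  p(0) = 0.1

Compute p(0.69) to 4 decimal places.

Midpoint: k1 = f(x_n, p_n); k2 = f(x_n + h/2, p_n + (h/2)·k1); p_{n+1} = p_n + h·k2.
x=0.000000, p=0.100000:
  k1 = f(0.000000, 0.100000) = 0.005000
  k2 = f(0.115000, 0.100575) = 0.264929
  p ← 0.100000 + 0.23·0.264929 = 0.160934
x=0.230000, p=0.160934:
  k1 = f(0.230000, 0.160934) = 0.527847
  k2 = f(0.345000, 0.221636) = 0.790782
  p ← 0.160934 + 0.23·0.790782 = 0.342813
x=0.460000, p=0.342813:
  k1 = f(0.460000, 0.342813) = 1.056741
  k2 = f(0.575000, 0.464339) = 1.322717
  p ← 0.342813 + 0.23·1.322717 = 0.647038
p(0.69) ≈ 0.6470

0.6470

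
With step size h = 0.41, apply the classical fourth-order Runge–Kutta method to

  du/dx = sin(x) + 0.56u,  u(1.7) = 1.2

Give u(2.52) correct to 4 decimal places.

RK4: k1 = f(x_n, u_n); k2 = f(x_n + h/2, u_n + (h/2)·k1); k3 = f(x_n + h/2, u_n + (h/2)·k2); k4 = f(x_n + h, u_n + h·k3); u_{n+1} = u_n + (h/6)·(k1 + 2k2 + 2k3 + k4).
x=1.700000, u=1.200000:
  k1 = f(1.700000, 1.200000) = 1.663665
  k2 = f(1.905000, 1.541051) = 1.807661
  k3 = f(1.905000, 1.570570) = 1.824191
  k4 = f(2.110000, 1.947918) = 1.948952
  u ← 1.200000 + (0.41/6)·(k1 + 2k2 + 2k3 + k4) = 1.943215
x=2.110000, u=1.943215:
  k1 = f(2.110000, 1.943215) = 1.946318
  k2 = f(2.315000, 2.342210) = 2.047265
  k3 = f(2.315000, 2.362905) = 2.058854
  k4 = f(2.520000, 2.787345) = 2.143244
  u ← 1.943215 + (0.41/6)·(k1 + 2k2 + 2k3 + k4) = 2.783838
u(2.52) ≈ 2.7838

2.7838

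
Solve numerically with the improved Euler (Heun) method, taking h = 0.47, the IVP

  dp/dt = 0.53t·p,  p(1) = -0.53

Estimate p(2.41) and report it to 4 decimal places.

-1.8307

Heun: k1 = f(t_n, p_n); k2 = f(t_n + h, p_n + h·k1); p_{n+1} = p_n + (h/2)·(k1 + k2).
t=1.000000, p=-0.530000:
  k1 = f(1.000000, -0.530000) = -0.280900
  k2 = f(1.470000, -0.662023) = -0.515782
  p ← -0.530000 + (0.47/2)·(-0.280900 + (-0.515782)) = -0.717220
t=1.470000, p=-0.717220:
  k1 = f(1.470000, -0.717220) = -0.558786
  k2 = f(1.940000, -0.979850) = -1.007482
  p ← -0.717220 + (0.47/2)·(-0.558786 + (-1.007482)) = -1.085293
t=1.940000, p=-1.085293:
  k1 = f(1.940000, -1.085293) = -1.115899
  k2 = f(2.410000, -1.609766) = -2.056154
  p ← -1.085293 + (0.47/2)·(-1.115899 + (-2.056154)) = -1.830726
p(2.41) ≈ -1.8307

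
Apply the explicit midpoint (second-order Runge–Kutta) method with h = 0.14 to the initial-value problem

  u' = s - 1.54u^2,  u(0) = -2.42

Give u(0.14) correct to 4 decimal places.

-4.4176

Midpoint: k1 = f(s_n, u_n); k2 = f(s_n + h/2, u_n + (h/2)·k1); u_{n+1} = u_n + h·k2.
s=0.000000, u=-2.420000:
  k1 = f(0.000000, -2.420000) = -9.018856
  k2 = f(0.070000, -3.051320) = -14.268252
  u ← -2.420000 + 0.14·(-14.268252) = -4.417555
u(0.14) ≈ -4.4176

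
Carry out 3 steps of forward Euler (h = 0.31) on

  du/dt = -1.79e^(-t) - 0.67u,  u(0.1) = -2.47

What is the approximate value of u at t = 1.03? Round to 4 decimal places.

Euler: u_{n+1} = u_n + h·f(t_n, u_n).
t=0.100000, u=-2.470000: f=0.035241 → u ← -2.470000 + 0.31·0.035241 = -2.459075
t=0.410000, u=-2.459075: f=0.459646 → u ← -2.459075 + 0.31·0.459646 = -2.316585
t=0.720000, u=-2.316585: f=0.680825 → u ← -2.316585 + 0.31·0.680825 = -2.105529
u(1.03) ≈ -2.1055

-2.1055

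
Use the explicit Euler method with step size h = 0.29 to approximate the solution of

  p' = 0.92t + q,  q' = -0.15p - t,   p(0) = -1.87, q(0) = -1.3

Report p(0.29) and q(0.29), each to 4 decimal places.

-2.2470, -1.2187

Euler on (p,q): p_{n+1} = p_n + h·p', q_{n+1} = q_n + h·q'.
0.000000: (-1.870000, -1.300000); f=(-1.300000, 0.280500) → (-2.247000, -1.218655)
(p(0.29), q(0.29)) ≈ (-2.2470, -1.2187)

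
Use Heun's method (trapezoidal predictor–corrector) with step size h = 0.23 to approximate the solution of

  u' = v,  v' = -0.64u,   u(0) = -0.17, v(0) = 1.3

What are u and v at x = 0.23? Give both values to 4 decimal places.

0.1319, 1.3030

Heun on (u,v): k1 = f(x_n, state_n); k2 = f(x_n + h, state_n + h·k1); state_{n+1} = state_n + (h/2)·(k1 + k2).
0.000000: (-0.170000, 1.300000)
  k1 = (1.300000, 0.108800)
  predictor → (0.129000, 1.325024)
  k2 = (1.325024, -0.082560)
  → (0.131878, 1.303018)
(u(0.23), v(0.23)) ≈ (0.1319, 1.3030)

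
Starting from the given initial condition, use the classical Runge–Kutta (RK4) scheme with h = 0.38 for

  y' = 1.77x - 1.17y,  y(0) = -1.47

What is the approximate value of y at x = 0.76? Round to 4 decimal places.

-0.2160

RK4: k1 = f(x_n, y_n); k2 = f(x_n + h/2, y_n + (h/2)·k1); k3 = f(x_n + h/2, y_n + (h/2)·k2); k4 = f(x_n + h, y_n + h·k3); y_{n+1} = y_n + (h/6)·(k1 + 2k2 + 2k3 + k4).
x=0.000000, y=-1.470000:
  k1 = f(0.000000, -1.470000) = 1.719900
  k2 = f(0.190000, -1.143219) = 1.673866
  k3 = f(0.190000, -1.151965) = 1.684100
  k4 = f(0.380000, -0.830042) = 1.643749
  y ← -1.470000 + (0.38/6)·(k1 + 2k2 + 2k3 + k4) = -0.831627
x=0.380000, y=-0.831627:
  k1 = f(0.380000, -0.831627) = 1.645603
  k2 = f(0.570000, -0.518962) = 1.616085
  k3 = f(0.570000, -0.524570) = 1.622647
  k4 = f(0.760000, -0.215021) = 1.596774
  y ← -0.831627 + (0.38/6)·(k1 + 2k2 + 2k3 + k4) = -0.216037
y(0.76) ≈ -0.2160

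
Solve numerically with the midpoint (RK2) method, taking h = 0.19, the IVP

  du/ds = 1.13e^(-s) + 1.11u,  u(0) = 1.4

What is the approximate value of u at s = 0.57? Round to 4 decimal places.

3.3277

Midpoint: k1 = f(s_n, u_n); k2 = f(s_n + h/2, u_n + (h/2)·k1); u_{n+1} = u_n + h·k2.
s=0.000000, u=1.400000:
  k1 = f(0.000000, 1.400000) = 2.684000
  k2 = f(0.095000, 1.654980) = 2.864619
  u ← 1.400000 + 0.19·2.864619 = 1.944278
s=0.190000, u=1.944278:
  k1 = f(0.190000, 1.944278) = 3.092612
  k2 = f(0.285000, 2.238076) = 3.334040
  u ← 1.944278 + 0.19·3.334040 = 2.577745
s=0.380000, u=2.577745:
  k1 = f(0.380000, 2.577745) = 3.634061
  k2 = f(0.475000, 2.922981) = 3.947239
  u ← 2.577745 + 0.19·3.947239 = 3.327721
u(0.57) ≈ 3.3277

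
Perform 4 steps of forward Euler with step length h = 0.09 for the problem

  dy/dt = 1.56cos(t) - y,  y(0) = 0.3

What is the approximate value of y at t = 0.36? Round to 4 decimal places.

Euler: y_{n+1} = y_n + h·f(t_n, y_n).
t=0.000000, y=0.300000: f=1.260000 → y ← 0.300000 + 0.09·1.260000 = 0.413400
t=0.090000, y=0.413400: f=1.140286 → y ← 0.413400 + 0.09·1.140286 = 0.516026
t=0.180000, y=0.516026: f=1.018770 → y ← 0.516026 + 0.09·1.018770 = 0.607715
t=0.270000, y=0.607715: f=0.895767 → y ← 0.607715 + 0.09·0.895767 = 0.688334
y(0.36) ≈ 0.6883

0.6883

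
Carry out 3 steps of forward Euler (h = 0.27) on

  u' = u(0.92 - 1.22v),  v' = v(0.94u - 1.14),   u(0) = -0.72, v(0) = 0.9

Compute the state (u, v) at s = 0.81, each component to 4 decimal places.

Euler on (u,v): u_{n+1} = u_n + h·u', v_{n+1} = v_n + h·v'.
0.000000: (-0.720000, 0.900000); f=(0.128160, -1.635120) → (-0.685397, 0.458518)
0.270000: (-0.685397, 0.458518); f=(-0.247160, -0.818121) → (-0.752130, 0.237625)
0.540000: (-0.752130, 0.237625); f=(-0.473915, -0.438894) → (-0.880087, 0.119124)
(u(0.81), v(0.81)) ≈ (-0.8801, 0.1191)

-0.8801, 0.1191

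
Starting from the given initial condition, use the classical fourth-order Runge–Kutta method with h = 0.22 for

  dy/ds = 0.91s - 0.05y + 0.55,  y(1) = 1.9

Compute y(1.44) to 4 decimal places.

RK4: k1 = f(s_n, y_n); k2 = f(s_n + h/2, y_n + (h/2)·k1); k3 = f(s_n + h/2, y_n + (h/2)·k2); k4 = f(s_n + h, y_n + h·k3); y_{n+1} = y_n + (h/6)·(k1 + 2k2 + 2k3 + k4).
s=1.000000, y=1.900000:
  k1 = f(1.000000, 1.900000) = 1.365000
  k2 = f(1.110000, 2.050150) = 1.457593
  k3 = f(1.110000, 2.060335) = 1.457083
  k4 = f(1.220000, 2.220558) = 1.549172
  y ← 1.900000 + (0.22/6)·(k1 + 2k2 + 2k3 + k4) = 2.220596
s=1.220000, y=2.220596:
  k1 = f(1.220000, 2.220596) = 1.549170
  k2 = f(1.330000, 2.391005) = 1.640750
  k3 = f(1.330000, 2.401078) = 1.640246
  k4 = f(1.440000, 2.581450) = 1.731327
  y ← 2.220596 + (0.22/6)·(k1 + 2k2 + 2k3 + k4) = 2.581487
y(1.44) ≈ 2.5815

2.5815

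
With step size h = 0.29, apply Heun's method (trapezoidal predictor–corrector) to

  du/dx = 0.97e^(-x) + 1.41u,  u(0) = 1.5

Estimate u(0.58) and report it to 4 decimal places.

4.0212

Heun: k1 = f(x_n, u_n); k2 = f(x_n + h, u_n + h·k1); u_{n+1} = u_n + (h/2)·(k1 + k2).
x=0.000000, u=1.500000:
  k1 = f(0.000000, 1.500000) = 3.085000
  k2 = f(0.290000, 2.394650) = 4.102272
  u ← 1.500000 + (0.29/2)·(3.085000 + 4.102272) = 2.542154
x=0.290000, u=2.542154:
  k1 = f(0.290000, 2.542154) = 4.310253
  k2 = f(0.580000, 3.792128) = 5.890002
  u ← 2.542154 + (0.29/2)·(4.310253 + 5.890002) = 4.021191
u(0.58) ≈ 4.0212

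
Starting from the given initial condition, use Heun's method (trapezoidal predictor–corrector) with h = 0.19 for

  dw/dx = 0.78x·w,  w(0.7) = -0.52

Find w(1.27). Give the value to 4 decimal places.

-0.8043

Heun: k1 = f(x_n, w_n); k2 = f(x_n + h, w_n + h·k1); w_{n+1} = w_n + (h/2)·(k1 + k2).
x=0.700000, w=-0.520000:
  k1 = f(0.700000, -0.520000) = -0.283920
  k2 = f(0.890000, -0.573945) = -0.398432
  w ← -0.520000 + (0.19/2)·(-0.283920 + (-0.398432)) = -0.584823
x=0.890000, w=-0.584823:
  k1 = f(0.890000, -0.584823) = -0.405984
  k2 = f(1.080000, -0.661961) = -0.557636
  w ← -0.584823 + (0.19/2)·(-0.405984 + (-0.557636)) = -0.676367
x=1.080000, w=-0.676367:
  k1 = f(1.080000, -0.676367) = -0.569772
  k2 = f(1.270000, -0.784624) = -0.777249
  w ← -0.676367 + (0.19/2)·(-0.569772 + (-0.777249)) = -0.804334
w(1.27) ≈ -0.8043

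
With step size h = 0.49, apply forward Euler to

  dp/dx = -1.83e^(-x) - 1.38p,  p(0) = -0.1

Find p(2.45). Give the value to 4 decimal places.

Euler: p_{n+1} = p_n + h·f(x_n, p_n).
x=0.000000, p=-0.100000: f=-1.692000 → p ← -0.100000 + 0.49·(-1.692000) = -0.929080
x=0.490000, p=-0.929080: f=0.161024 → p ← -0.929080 + 0.49·0.161024 = -0.850178
x=0.980000, p=-0.850178: f=0.486427 → p ← -0.850178 + 0.49·0.486427 = -0.611829
x=1.470000, p=-0.611829: f=0.423561 → p ← -0.611829 + 0.49·0.423561 = -0.404284
x=1.960000, p=-0.404284: f=0.300142 → p ← -0.404284 + 0.49·0.300142 = -0.257215
p(2.45) ≈ -0.2572

-0.2572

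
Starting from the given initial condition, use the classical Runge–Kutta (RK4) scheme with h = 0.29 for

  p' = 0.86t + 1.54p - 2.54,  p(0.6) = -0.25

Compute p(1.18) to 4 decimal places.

-2.3072

RK4: k1 = f(t_n, p_n); k2 = f(t_n + h/2, p_n + (h/2)·k1); k3 = f(t_n + h/2, p_n + (h/2)·k2); k4 = f(t_n + h, p_n + h·k3); p_{n+1} = p_n + (h/6)·(k1 + 2k2 + 2k3 + k4).
t=0.600000, p=-0.250000:
  k1 = f(0.600000, -0.250000) = -2.409000
  k2 = f(0.745000, -0.599305) = -2.822230
  k3 = f(0.745000, -0.659223) = -2.914504
  k4 = f(0.890000, -1.095206) = -3.461217
  p ← -0.250000 + (0.29/6)·(k1 + 2k2 + 2k3 + k4) = -1.088278
t=0.890000, p=-1.088278:
  k1 = f(0.890000, -1.088278) = -3.450548
  k2 = f(1.035000, -1.588608) = -4.096356
  k3 = f(1.035000, -1.682250) = -4.240564
  k4 = f(1.180000, -2.318042) = -5.094984
  p ← -1.088278 + (0.29/6)·(k1 + 2k2 + 2k3 + k4) = -2.307214
p(1.18) ≈ -2.3072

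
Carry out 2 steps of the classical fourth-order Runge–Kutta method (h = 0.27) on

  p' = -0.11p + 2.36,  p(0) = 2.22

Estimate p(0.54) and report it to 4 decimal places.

RK4: k1 = f(s_n, p_n); k2 = f(s_n + h/2, p_n + (h/2)·k1); k3 = f(s_n + h/2, p_n + (h/2)·k2); k4 = f(s_n + h, p_n + h·k3); p_{n+1} = p_n + (h/6)·(k1 + 2k2 + 2k3 + k4).
s=0.000000, p=2.220000:
  k1 = f(0.000000, 2.220000) = 2.115800
  k2 = f(0.135000, 2.505633) = 2.084380
  k3 = f(0.135000, 2.501391) = 2.084847
  k4 = f(0.270000, 2.782909) = 2.053880
  p ← 2.220000 + (0.27/6)·(k1 + 2k2 + 2k3 + k4) = 2.782866
s=0.270000, p=2.782866:
  k1 = f(0.270000, 2.782866) = 2.053885
  k2 = f(0.405000, 3.060140) = 2.023385
  k3 = f(0.405000, 3.056023) = 2.023837
  k4 = f(0.540000, 3.329302) = 1.993777
  p ← 2.782866 + (0.27/6)·(k1 + 2k2 + 2k3 + k4) = 3.329261
p(0.54) ≈ 3.3293

3.3293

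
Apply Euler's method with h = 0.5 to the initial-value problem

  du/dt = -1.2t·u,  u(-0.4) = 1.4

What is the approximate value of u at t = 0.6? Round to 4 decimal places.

Euler: u_{n+1} = u_n + h·f(t_n, u_n).
t=-0.400000, u=1.400000: f=0.672000 → u ← 1.400000 + 0.5·0.672000 = 1.736000
t=0.100000, u=1.736000: f=-0.208320 → u ← 1.736000 + 0.5·(-0.208320) = 1.631840
u(0.6) ≈ 1.6318

1.6318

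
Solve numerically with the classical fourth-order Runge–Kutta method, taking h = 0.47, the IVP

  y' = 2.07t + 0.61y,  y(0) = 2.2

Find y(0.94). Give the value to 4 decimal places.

5.0206

RK4: k1 = f(t_n, y_n); k2 = f(t_n + h/2, y_n + (h/2)·k1); k3 = f(t_n + h/2, y_n + (h/2)·k2); k4 = f(t_n + h, y_n + h·k3); y_{n+1} = y_n + (h/6)·(k1 + 2k2 + 2k3 + k4).
t=0.000000, y=2.200000:
  k1 = f(0.000000, 2.200000) = 1.342000
  k2 = f(0.235000, 2.515370) = 2.020826
  k3 = f(0.235000, 2.674894) = 2.118135
  k4 = f(0.470000, 3.195524) = 2.922169
  y ← 2.200000 + (0.47/6)·(k1 + 2k2 + 2k3 + k4) = 3.182464
t=0.470000, y=3.182464:
  k1 = f(0.470000, 3.182464) = 2.914203
  k2 = f(0.705000, 3.867302) = 3.818404
  k3 = f(0.705000, 4.079789) = 3.948021
  k4 = f(0.940000, 5.038034) = 5.019001
  y ← 3.182464 + (0.47/6)·(k1 + 2k2 + 2k3 + k4) = 5.020638
y(0.94) ≈ 5.0206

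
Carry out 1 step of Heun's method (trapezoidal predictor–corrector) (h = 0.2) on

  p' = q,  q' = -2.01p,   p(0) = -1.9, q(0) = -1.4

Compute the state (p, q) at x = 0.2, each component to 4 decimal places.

Heun on (p,q): k1 = f(x_n, state_n); k2 = f(x_n + h, state_n + h·k1); state_{n+1} = state_n + (h/2)·(k1 + k2).
0.000000: (-1.900000, -1.400000)
  k1 = (-1.400000, 3.819000)
  predictor → (-2.180000, -0.636200)
  k2 = (-0.636200, 4.381800)
  → (-2.103620, -0.579920)
(p(0.2), q(0.2)) ≈ (-2.1036, -0.5799)

-2.1036, -0.5799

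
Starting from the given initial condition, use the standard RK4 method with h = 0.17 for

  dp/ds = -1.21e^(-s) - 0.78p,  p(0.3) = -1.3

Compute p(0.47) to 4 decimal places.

RK4: k1 = f(s_n, p_n); k2 = f(s_n + h/2, p_n + (h/2)·k1); k3 = f(s_n + h/2, p_n + (h/2)·k2); k4 = f(s_n + h, p_n + h·k3); p_{n+1} = p_n + (h/6)·(k1 + 2k2 + 2k3 + k4).
s=0.300000, p=-1.300000:
  k1 = f(0.300000, -1.300000) = 0.117610
  k2 = f(0.385000, -1.290003) = 0.182857
  k3 = f(0.385000, -1.284457) = 0.178531
  k4 = f(0.470000, -1.269650) = 0.234074
  p ← -1.300000 + (0.17/6)·(k1 + 2k2 + 2k3 + k4) = -1.269557
p(0.47) ≈ -1.2696

-1.2696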